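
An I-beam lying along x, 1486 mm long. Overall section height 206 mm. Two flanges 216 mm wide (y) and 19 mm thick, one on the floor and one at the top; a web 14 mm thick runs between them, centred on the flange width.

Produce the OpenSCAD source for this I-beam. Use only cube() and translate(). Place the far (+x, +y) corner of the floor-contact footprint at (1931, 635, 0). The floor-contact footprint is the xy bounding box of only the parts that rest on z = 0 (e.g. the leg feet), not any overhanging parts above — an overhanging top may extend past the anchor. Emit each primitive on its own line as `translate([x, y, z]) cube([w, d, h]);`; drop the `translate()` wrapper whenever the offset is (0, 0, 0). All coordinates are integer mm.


translate([445, 419, 0]) cube([1486, 216, 19]);
translate([445, 520, 19]) cube([1486, 14, 168]);
translate([445, 419, 187]) cube([1486, 216, 19]);


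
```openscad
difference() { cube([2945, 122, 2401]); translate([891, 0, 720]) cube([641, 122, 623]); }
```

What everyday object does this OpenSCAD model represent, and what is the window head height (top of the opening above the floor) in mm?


A wall with a window opening. The window head height is 1343 mm.

A wall with a rectangular opening subtracted — a window. Sill at z = 720, opening 623 mm tall, so the head is at 720 + 623 = 1343 mm.


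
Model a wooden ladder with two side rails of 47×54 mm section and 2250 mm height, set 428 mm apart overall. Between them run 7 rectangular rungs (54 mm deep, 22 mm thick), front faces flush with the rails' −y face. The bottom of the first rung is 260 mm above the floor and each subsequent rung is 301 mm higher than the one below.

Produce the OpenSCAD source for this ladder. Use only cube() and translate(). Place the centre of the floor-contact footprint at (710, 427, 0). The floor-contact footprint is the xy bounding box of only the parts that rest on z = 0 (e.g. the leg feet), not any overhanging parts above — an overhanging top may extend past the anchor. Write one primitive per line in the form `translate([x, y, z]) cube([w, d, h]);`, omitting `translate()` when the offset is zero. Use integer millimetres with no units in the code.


translate([496, 400, 0]) cube([47, 54, 2250]);
translate([877, 400, 0]) cube([47, 54, 2250]);
translate([543, 400, 260]) cube([334, 54, 22]);
translate([543, 400, 561]) cube([334, 54, 22]);
translate([543, 400, 862]) cube([334, 54, 22]);
translate([543, 400, 1163]) cube([334, 54, 22]);
translate([543, 400, 1464]) cube([334, 54, 22]);
translate([543, 400, 1765]) cube([334, 54, 22]);
translate([543, 400, 2066]) cube([334, 54, 22]);


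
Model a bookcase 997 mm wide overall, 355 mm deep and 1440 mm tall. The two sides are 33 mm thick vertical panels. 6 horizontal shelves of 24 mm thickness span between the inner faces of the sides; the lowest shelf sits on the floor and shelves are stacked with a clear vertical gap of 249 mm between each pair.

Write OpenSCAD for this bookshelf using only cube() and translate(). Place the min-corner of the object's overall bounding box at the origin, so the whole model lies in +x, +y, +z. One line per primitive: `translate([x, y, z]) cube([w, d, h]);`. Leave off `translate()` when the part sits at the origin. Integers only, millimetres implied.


cube([33, 355, 1440]);
translate([964, 0, 0]) cube([33, 355, 1440]);
translate([33, 0, 0]) cube([931, 355, 24]);
translate([33, 0, 273]) cube([931, 355, 24]);
translate([33, 0, 546]) cube([931, 355, 24]);
translate([33, 0, 819]) cube([931, 355, 24]);
translate([33, 0, 1092]) cube([931, 355, 24]);
translate([33, 0, 1365]) cube([931, 355, 24]);


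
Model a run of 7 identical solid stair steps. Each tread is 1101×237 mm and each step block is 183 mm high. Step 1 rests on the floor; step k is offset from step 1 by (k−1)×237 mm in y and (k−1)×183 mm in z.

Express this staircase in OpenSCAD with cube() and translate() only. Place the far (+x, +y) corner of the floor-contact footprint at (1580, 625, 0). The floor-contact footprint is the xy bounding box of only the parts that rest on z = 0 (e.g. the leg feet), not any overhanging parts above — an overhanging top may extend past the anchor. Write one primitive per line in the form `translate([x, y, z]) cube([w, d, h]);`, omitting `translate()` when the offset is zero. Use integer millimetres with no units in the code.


translate([479, 388, 0]) cube([1101, 237, 183]);
translate([479, 625, 183]) cube([1101, 237, 183]);
translate([479, 862, 366]) cube([1101, 237, 183]);
translate([479, 1099, 549]) cube([1101, 237, 183]);
translate([479, 1336, 732]) cube([1101, 237, 183]);
translate([479, 1573, 915]) cube([1101, 237, 183]);
translate([479, 1810, 1098]) cube([1101, 237, 183]);


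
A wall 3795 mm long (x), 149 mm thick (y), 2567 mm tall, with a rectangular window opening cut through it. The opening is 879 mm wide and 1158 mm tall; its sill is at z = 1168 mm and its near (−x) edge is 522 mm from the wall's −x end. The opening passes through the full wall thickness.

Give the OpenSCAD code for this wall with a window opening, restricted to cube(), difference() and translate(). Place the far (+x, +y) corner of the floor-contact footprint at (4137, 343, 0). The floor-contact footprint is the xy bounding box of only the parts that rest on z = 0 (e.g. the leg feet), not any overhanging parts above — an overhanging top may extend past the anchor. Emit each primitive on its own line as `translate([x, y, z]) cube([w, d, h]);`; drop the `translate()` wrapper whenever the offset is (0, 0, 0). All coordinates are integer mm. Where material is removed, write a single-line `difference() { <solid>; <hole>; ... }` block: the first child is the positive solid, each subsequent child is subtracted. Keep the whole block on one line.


difference() { translate([342, 194, 0]) cube([3795, 149, 2567]); translate([864, 194, 1168]) cube([879, 149, 1158]); }


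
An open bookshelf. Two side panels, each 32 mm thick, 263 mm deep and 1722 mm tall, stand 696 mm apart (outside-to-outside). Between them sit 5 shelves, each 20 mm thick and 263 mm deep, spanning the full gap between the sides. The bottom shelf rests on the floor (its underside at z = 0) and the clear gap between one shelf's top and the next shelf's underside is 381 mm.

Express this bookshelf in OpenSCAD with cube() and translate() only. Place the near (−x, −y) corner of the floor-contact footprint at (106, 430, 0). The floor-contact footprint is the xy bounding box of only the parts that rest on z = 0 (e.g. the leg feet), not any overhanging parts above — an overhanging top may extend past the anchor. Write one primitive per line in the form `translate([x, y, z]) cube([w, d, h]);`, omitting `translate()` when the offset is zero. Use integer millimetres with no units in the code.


translate([106, 430, 0]) cube([32, 263, 1722]);
translate([770, 430, 0]) cube([32, 263, 1722]);
translate([138, 430, 0]) cube([632, 263, 20]);
translate([138, 430, 401]) cube([632, 263, 20]);
translate([138, 430, 802]) cube([632, 263, 20]);
translate([138, 430, 1203]) cube([632, 263, 20]);
translate([138, 430, 1604]) cube([632, 263, 20]);


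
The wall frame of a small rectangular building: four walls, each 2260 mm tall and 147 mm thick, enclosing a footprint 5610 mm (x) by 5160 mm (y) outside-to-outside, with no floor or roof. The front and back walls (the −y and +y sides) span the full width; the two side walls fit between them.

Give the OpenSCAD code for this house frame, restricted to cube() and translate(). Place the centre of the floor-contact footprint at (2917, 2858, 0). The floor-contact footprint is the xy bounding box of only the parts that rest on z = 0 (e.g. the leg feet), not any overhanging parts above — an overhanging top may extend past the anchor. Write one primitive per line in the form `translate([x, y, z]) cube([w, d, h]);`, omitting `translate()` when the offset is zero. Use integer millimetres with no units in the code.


translate([112, 278, 0]) cube([5610, 147, 2260]);
translate([112, 5291, 0]) cube([5610, 147, 2260]);
translate([112, 425, 0]) cube([147, 4866, 2260]);
translate([5575, 425, 0]) cube([147, 4866, 2260]);


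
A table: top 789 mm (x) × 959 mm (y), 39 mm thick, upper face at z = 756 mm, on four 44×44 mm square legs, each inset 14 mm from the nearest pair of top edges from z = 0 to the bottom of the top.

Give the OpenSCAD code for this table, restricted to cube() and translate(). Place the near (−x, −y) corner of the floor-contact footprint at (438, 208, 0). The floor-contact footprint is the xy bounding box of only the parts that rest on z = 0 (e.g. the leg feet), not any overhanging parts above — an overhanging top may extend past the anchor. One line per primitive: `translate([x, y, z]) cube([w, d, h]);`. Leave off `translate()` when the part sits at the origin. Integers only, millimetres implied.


translate([424, 194, 717]) cube([789, 959, 39]);
translate([438, 208, 0]) cube([44, 44, 717]);
translate([1155, 208, 0]) cube([44, 44, 717]);
translate([438, 1095, 0]) cube([44, 44, 717]);
translate([1155, 1095, 0]) cube([44, 44, 717]);


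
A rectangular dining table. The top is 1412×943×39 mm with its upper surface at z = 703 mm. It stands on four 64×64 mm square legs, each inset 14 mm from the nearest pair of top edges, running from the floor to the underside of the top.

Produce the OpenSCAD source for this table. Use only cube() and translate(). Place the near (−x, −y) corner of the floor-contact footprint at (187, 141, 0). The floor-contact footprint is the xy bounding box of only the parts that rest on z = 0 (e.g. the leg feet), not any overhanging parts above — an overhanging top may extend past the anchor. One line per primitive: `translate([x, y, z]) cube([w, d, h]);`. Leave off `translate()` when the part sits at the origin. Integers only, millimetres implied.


translate([173, 127, 664]) cube([1412, 943, 39]);
translate([187, 141, 0]) cube([64, 64, 664]);
translate([1507, 141, 0]) cube([64, 64, 664]);
translate([187, 992, 0]) cube([64, 64, 664]);
translate([1507, 992, 0]) cube([64, 64, 664]);


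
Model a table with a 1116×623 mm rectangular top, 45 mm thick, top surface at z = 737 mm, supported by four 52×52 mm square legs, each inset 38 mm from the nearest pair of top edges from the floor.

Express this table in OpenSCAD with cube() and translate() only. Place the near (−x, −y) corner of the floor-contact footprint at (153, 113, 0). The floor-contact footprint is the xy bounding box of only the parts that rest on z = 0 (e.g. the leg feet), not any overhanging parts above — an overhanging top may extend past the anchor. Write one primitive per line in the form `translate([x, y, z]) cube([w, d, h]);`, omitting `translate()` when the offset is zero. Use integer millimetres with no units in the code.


translate([115, 75, 692]) cube([1116, 623, 45]);
translate([153, 113, 0]) cube([52, 52, 692]);
translate([1141, 113, 0]) cube([52, 52, 692]);
translate([153, 608, 0]) cube([52, 52, 692]);
translate([1141, 608, 0]) cube([52, 52, 692]);


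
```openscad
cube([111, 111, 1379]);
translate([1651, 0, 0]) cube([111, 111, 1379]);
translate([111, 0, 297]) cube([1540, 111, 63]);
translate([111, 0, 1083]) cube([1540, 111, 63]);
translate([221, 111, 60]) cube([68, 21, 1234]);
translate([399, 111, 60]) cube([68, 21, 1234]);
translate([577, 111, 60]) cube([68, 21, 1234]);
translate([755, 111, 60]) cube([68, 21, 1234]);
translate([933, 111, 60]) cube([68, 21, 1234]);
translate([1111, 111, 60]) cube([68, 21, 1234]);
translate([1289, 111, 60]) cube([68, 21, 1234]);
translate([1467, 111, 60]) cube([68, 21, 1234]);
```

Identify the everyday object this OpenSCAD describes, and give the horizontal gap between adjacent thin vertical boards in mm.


A fence section. The picket gap is 110 mm.

Two posts, two rails, 8 pickets — a fence section. Span 1540 mm holds 8 pickets of 68 mm with 9 equal gaps: ⌊(1540 − 8·68) / 9⌋ = 110 mm.


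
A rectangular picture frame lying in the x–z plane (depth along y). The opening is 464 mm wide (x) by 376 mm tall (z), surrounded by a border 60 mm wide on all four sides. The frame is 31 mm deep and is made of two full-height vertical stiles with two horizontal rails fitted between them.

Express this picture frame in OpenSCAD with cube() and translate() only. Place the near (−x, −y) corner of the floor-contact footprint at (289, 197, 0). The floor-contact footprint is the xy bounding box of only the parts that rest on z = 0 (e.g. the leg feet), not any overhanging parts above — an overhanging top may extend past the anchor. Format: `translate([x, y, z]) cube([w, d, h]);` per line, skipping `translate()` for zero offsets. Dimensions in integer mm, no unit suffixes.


translate([289, 197, 0]) cube([60, 31, 496]);
translate([813, 197, 0]) cube([60, 31, 496]);
translate([349, 197, 0]) cube([464, 31, 60]);
translate([349, 197, 436]) cube([464, 31, 60]);


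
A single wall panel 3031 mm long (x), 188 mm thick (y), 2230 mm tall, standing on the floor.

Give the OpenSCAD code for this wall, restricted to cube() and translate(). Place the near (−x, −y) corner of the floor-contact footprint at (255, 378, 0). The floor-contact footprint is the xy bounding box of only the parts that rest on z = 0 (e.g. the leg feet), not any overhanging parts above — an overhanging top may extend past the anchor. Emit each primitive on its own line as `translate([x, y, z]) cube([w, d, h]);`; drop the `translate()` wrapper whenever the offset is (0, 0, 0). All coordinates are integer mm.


translate([255, 378, 0]) cube([3031, 188, 2230]);


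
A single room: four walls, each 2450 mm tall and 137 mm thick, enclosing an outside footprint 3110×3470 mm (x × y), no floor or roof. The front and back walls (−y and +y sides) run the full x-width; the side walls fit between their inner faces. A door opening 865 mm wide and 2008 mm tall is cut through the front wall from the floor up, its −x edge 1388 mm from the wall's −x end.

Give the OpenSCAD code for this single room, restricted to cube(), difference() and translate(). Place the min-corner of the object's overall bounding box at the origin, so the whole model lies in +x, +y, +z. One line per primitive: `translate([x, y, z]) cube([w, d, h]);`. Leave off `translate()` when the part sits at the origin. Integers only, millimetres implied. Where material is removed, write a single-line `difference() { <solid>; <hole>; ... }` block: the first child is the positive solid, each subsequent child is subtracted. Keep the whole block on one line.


difference() { cube([3110, 137, 2450]); translate([1388, 0, 0]) cube([865, 137, 2008]); }
translate([0, 3333, 0]) cube([3110, 137, 2450]);
translate([0, 137, 0]) cube([137, 3196, 2450]);
translate([2973, 137, 0]) cube([137, 3196, 2450]);


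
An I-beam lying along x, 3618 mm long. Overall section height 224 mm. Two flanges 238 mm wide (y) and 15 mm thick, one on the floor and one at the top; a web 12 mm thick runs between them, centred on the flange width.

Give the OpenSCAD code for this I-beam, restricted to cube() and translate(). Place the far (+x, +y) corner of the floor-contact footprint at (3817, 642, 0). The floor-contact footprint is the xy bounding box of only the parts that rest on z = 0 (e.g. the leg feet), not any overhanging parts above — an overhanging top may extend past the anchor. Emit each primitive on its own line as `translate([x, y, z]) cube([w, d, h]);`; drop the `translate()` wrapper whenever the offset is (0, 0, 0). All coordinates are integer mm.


translate([199, 404, 0]) cube([3618, 238, 15]);
translate([199, 517, 15]) cube([3618, 12, 194]);
translate([199, 404, 209]) cube([3618, 238, 15]);


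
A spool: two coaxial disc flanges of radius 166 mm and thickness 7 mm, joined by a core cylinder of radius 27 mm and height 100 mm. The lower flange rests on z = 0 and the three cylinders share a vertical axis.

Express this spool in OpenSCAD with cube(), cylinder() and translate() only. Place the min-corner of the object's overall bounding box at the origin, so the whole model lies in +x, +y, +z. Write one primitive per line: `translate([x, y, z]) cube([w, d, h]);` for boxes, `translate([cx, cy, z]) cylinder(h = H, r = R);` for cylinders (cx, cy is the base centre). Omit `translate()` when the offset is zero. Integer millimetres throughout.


translate([166, 166, 0]) cylinder(h = 7, r = 166);
translate([166, 166, 7]) cylinder(h = 100, r = 27);
translate([166, 166, 107]) cylinder(h = 7, r = 166);


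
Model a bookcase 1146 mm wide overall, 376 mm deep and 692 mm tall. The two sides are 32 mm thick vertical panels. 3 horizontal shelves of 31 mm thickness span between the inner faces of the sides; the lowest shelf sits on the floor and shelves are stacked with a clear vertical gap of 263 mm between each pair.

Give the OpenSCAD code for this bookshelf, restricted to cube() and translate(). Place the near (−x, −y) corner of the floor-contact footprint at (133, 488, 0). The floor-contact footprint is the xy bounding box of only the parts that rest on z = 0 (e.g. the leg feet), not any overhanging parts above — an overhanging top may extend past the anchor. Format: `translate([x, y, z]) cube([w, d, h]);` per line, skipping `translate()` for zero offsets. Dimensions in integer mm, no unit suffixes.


translate([133, 488, 0]) cube([32, 376, 692]);
translate([1247, 488, 0]) cube([32, 376, 692]);
translate([165, 488, 0]) cube([1082, 376, 31]);
translate([165, 488, 294]) cube([1082, 376, 31]);
translate([165, 488, 588]) cube([1082, 376, 31]);


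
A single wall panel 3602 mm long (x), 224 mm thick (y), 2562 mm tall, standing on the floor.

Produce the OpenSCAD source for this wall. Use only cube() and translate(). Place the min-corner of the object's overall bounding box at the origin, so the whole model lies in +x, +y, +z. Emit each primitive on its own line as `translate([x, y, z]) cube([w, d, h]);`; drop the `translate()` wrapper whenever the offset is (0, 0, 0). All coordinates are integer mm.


cube([3602, 224, 2562]);


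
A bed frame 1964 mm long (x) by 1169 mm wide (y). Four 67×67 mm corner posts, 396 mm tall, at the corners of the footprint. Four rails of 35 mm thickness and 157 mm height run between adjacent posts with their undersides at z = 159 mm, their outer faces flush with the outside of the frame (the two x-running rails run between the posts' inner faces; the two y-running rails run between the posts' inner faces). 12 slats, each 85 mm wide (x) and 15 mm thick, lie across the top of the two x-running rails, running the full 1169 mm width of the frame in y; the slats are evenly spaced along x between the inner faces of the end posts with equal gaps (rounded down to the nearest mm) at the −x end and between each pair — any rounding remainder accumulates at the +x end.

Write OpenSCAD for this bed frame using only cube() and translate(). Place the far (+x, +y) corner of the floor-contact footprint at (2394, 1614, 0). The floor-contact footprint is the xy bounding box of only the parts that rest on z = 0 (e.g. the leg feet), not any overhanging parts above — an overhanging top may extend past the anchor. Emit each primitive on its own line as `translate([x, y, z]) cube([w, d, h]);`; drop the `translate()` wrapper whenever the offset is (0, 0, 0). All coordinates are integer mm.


// slat z = rail_z + rail_h = 159 + 157 = 316
// slat gap = ⌊(1830 − 12·85) / 13⌋ = 62
translate([430, 445, 0]) cube([67, 67, 396]);
translate([430, 1547, 0]) cube([67, 67, 396]);
translate([2327, 445, 0]) cube([67, 67, 396]);
translate([2327, 1547, 0]) cube([67, 67, 396]);
translate([497, 445, 159]) cube([1830, 35, 157]);
translate([497, 1579, 159]) cube([1830, 35, 157]);
translate([430, 512, 159]) cube([35, 1035, 157]);
translate([2359, 512, 159]) cube([35, 1035, 157]);
translate([559, 445, 316]) cube([85, 1169, 15]);
translate([706, 445, 316]) cube([85, 1169, 15]);
translate([853, 445, 316]) cube([85, 1169, 15]);
translate([1000, 445, 316]) cube([85, 1169, 15]);
translate([1147, 445, 316]) cube([85, 1169, 15]);
translate([1294, 445, 316]) cube([85, 1169, 15]);
translate([1441, 445, 316]) cube([85, 1169, 15]);
translate([1588, 445, 316]) cube([85, 1169, 15]);
translate([1735, 445, 316]) cube([85, 1169, 15]);
translate([1882, 445, 316]) cube([85, 1169, 15]);
translate([2029, 445, 316]) cube([85, 1169, 15]);
translate([2176, 445, 316]) cube([85, 1169, 15]);


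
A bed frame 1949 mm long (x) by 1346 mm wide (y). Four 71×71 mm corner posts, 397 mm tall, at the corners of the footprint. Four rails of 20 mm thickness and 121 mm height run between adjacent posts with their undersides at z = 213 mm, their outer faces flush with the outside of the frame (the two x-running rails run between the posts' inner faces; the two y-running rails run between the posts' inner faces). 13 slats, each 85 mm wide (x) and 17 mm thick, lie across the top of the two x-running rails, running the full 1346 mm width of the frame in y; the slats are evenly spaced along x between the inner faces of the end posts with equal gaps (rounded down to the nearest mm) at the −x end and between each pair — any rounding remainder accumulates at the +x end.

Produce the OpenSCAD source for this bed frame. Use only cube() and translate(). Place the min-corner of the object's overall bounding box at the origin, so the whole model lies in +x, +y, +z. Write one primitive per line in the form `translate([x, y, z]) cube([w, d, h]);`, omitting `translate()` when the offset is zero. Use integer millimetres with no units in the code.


cube([71, 71, 397]);
translate([0, 1275, 0]) cube([71, 71, 397]);
translate([1878, 0, 0]) cube([71, 71, 397]);
translate([1878, 1275, 0]) cube([71, 71, 397]);
translate([71, 0, 213]) cube([1807, 20, 121]);
translate([71, 1326, 213]) cube([1807, 20, 121]);
translate([0, 71, 213]) cube([20, 1204, 121]);
translate([1929, 71, 213]) cube([20, 1204, 121]);
translate([121, 0, 334]) cube([85, 1346, 17]);
translate([256, 0, 334]) cube([85, 1346, 17]);
translate([391, 0, 334]) cube([85, 1346, 17]);
translate([526, 0, 334]) cube([85, 1346, 17]);
translate([661, 0, 334]) cube([85, 1346, 17]);
translate([796, 0, 334]) cube([85, 1346, 17]);
translate([931, 0, 334]) cube([85, 1346, 17]);
translate([1066, 0, 334]) cube([85, 1346, 17]);
translate([1201, 0, 334]) cube([85, 1346, 17]);
translate([1336, 0, 334]) cube([85, 1346, 17]);
translate([1471, 0, 334]) cube([85, 1346, 17]);
translate([1606, 0, 334]) cube([85, 1346, 17]);
translate([1741, 0, 334]) cube([85, 1346, 17]);


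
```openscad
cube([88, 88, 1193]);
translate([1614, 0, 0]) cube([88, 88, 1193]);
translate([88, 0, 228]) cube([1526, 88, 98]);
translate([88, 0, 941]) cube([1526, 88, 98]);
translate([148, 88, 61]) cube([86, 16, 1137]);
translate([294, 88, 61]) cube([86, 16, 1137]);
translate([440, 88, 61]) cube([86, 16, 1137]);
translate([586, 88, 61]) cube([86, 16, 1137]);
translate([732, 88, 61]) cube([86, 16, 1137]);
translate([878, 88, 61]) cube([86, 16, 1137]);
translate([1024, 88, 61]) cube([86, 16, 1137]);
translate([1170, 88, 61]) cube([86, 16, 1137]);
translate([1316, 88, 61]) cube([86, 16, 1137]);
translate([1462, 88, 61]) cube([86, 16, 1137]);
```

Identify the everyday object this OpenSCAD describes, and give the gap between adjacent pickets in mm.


A fence section. The picket gap is 60 mm.

Two posts, two rails, 10 pickets — a fence section. Span 1526 mm holds 10 pickets of 86 mm with 11 equal gaps: ⌊(1526 − 10·86) / 11⌋ = 60 mm.


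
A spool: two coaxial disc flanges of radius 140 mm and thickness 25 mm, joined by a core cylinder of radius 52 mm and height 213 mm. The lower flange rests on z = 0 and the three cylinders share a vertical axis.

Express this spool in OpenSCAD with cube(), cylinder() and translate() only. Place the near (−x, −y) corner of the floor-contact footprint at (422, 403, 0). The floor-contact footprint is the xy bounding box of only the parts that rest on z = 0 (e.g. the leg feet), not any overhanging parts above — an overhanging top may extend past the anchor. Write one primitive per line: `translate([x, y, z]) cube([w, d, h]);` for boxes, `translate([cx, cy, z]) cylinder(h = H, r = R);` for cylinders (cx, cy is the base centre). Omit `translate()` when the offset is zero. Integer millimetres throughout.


translate([562, 543, 0]) cylinder(h = 25, r = 140);
translate([562, 543, 25]) cylinder(h = 213, r = 52);
translate([562, 543, 238]) cylinder(h = 25, r = 140);


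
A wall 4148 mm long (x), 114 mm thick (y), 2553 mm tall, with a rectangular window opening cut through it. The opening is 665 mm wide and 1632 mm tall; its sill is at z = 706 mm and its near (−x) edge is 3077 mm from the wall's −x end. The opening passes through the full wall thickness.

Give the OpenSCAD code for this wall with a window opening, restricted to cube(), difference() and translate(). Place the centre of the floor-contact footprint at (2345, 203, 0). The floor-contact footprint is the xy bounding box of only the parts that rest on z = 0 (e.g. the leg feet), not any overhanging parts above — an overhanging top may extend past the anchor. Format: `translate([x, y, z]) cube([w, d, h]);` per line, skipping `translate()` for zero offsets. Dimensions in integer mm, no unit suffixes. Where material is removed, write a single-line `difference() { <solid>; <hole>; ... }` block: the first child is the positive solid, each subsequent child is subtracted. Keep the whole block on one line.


difference() { translate([271, 146, 0]) cube([4148, 114, 2553]); translate([3348, 146, 706]) cube([665, 114, 1632]); }


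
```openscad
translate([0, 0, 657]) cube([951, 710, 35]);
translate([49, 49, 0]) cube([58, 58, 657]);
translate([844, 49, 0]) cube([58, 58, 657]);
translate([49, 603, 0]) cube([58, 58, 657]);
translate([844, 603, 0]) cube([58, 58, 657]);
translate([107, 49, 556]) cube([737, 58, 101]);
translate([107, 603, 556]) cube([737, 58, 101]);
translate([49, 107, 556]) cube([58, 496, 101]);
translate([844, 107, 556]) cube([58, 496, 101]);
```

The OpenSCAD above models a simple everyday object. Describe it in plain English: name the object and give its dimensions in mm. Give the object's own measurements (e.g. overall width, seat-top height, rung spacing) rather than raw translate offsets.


A table: top 951 mm (x) × 710 mm (y), 35 mm thick, upper face at z = 692 mm, on four 58×58 mm square legs, each inset 49 mm from the nearest pair of top edges from z = 0 to the bottom of the top. Four apron rails, 58 mm thick and 101 mm tall, run between adjacent legs with their top edges flush with the underside of the top and their outer faces flush with the legs' outer faces.


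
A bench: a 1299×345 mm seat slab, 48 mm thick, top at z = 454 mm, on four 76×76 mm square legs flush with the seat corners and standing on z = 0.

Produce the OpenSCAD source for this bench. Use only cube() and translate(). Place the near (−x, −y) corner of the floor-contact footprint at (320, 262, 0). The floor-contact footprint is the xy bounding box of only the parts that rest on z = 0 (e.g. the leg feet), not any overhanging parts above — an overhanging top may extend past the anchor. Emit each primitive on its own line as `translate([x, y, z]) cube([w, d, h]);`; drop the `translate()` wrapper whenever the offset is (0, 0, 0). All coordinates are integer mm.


translate([320, 262, 406]) cube([1299, 345, 48]);
translate([320, 262, 0]) cube([76, 76, 406]);
translate([320, 531, 0]) cube([76, 76, 406]);
translate([1543, 262, 0]) cube([76, 76, 406]);
translate([1543, 531, 0]) cube([76, 76, 406]);


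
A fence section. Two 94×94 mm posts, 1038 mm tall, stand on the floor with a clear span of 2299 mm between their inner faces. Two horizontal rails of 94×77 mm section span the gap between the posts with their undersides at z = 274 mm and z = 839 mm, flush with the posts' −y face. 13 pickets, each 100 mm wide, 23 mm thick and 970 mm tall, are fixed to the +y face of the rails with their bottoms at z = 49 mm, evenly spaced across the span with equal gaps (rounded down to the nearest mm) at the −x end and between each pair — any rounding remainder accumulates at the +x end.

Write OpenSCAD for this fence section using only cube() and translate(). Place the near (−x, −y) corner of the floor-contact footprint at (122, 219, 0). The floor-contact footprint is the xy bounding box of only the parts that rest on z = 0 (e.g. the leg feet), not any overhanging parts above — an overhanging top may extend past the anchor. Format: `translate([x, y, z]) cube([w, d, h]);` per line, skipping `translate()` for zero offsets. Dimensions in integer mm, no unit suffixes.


translate([122, 219, 0]) cube([94, 94, 1038]);
translate([2515, 219, 0]) cube([94, 94, 1038]);
translate([216, 219, 274]) cube([2299, 94, 77]);
translate([216, 219, 839]) cube([2299, 94, 77]);
translate([287, 313, 49]) cube([100, 23, 970]);
translate([458, 313, 49]) cube([100, 23, 970]);
translate([629, 313, 49]) cube([100, 23, 970]);
translate([800, 313, 49]) cube([100, 23, 970]);
translate([971, 313, 49]) cube([100, 23, 970]);
translate([1142, 313, 49]) cube([100, 23, 970]);
translate([1313, 313, 49]) cube([100, 23, 970]);
translate([1484, 313, 49]) cube([100, 23, 970]);
translate([1655, 313, 49]) cube([100, 23, 970]);
translate([1826, 313, 49]) cube([100, 23, 970]);
translate([1997, 313, 49]) cube([100, 23, 970]);
translate([2168, 313, 49]) cube([100, 23, 970]);
translate([2339, 313, 49]) cube([100, 23, 970]);


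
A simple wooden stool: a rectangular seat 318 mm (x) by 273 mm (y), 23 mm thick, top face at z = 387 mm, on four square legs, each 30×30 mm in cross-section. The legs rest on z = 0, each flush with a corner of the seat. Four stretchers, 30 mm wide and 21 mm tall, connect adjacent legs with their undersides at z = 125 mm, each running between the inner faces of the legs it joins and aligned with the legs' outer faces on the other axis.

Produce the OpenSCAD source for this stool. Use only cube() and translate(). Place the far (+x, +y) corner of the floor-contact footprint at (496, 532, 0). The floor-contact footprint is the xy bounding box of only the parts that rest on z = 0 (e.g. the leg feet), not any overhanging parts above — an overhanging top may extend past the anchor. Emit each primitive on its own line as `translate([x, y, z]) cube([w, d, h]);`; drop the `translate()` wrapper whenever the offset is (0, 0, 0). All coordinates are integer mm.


// leg_h = 387 - 23 = 364
// stretcher span = 318 - 2*30 = 258
translate([178, 259, 364]) cube([318, 273, 23]);
translate([178, 259, 0]) cube([30, 30, 364]);
translate([466, 259, 0]) cube([30, 30, 364]);
translate([178, 502, 0]) cube([30, 30, 364]);
translate([466, 502, 0]) cube([30, 30, 364]);
translate([208, 259, 125]) cube([258, 30, 21]);
translate([208, 502, 125]) cube([258, 30, 21]);
translate([178, 289, 125]) cube([30, 213, 21]);
translate([466, 289, 125]) cube([30, 213, 21]);


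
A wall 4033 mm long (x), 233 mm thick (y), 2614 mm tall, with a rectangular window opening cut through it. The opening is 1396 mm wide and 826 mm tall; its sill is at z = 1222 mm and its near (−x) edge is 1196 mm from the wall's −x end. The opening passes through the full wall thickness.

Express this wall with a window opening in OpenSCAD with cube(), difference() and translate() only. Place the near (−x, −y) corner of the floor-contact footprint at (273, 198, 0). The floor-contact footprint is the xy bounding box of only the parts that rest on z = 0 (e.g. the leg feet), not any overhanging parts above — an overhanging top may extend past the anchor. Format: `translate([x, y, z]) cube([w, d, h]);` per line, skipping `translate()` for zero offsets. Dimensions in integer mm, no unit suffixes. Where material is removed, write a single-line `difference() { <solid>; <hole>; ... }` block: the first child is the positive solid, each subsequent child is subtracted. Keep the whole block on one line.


difference() { translate([273, 198, 0]) cube([4033, 233, 2614]); translate([1469, 198, 1222]) cube([1396, 233, 826]); }


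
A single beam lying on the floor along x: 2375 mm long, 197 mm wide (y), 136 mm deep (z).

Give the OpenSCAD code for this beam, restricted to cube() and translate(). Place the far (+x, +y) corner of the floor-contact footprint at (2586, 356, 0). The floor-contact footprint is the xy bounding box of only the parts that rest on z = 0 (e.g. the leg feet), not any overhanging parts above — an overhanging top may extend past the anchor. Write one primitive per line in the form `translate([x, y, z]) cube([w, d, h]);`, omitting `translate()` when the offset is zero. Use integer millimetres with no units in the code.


translate([211, 159, 0]) cube([2375, 197, 136]);


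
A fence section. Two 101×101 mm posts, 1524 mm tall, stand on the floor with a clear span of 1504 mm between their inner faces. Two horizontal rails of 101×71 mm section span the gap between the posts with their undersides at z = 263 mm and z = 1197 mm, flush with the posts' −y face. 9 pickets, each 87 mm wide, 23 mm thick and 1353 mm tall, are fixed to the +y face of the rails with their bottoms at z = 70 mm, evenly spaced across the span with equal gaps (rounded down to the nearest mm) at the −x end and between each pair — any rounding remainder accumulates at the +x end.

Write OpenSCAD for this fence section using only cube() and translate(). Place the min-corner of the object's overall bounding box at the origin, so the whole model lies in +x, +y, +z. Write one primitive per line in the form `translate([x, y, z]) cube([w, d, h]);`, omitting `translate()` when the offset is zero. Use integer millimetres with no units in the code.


cube([101, 101, 1524]);
translate([1605, 0, 0]) cube([101, 101, 1524]);
translate([101, 0, 263]) cube([1504, 101, 71]);
translate([101, 0, 1197]) cube([1504, 101, 71]);
translate([173, 101, 70]) cube([87, 23, 1353]);
translate([332, 101, 70]) cube([87, 23, 1353]);
translate([491, 101, 70]) cube([87, 23, 1353]);
translate([650, 101, 70]) cube([87, 23, 1353]);
translate([809, 101, 70]) cube([87, 23, 1353]);
translate([968, 101, 70]) cube([87, 23, 1353]);
translate([1127, 101, 70]) cube([87, 23, 1353]);
translate([1286, 101, 70]) cube([87, 23, 1353]);
translate([1445, 101, 70]) cube([87, 23, 1353]);


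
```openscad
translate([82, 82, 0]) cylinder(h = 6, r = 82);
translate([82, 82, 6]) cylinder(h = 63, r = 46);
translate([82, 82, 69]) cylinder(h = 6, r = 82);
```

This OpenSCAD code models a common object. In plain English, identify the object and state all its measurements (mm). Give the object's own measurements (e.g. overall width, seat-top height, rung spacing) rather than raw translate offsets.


A spool: two coaxial disc flanges of radius 82 mm and thickness 6 mm, joined by a core cylinder of radius 46 mm and height 63 mm. The lower flange rests on z = 0 and the three cylinders share a vertical axis.


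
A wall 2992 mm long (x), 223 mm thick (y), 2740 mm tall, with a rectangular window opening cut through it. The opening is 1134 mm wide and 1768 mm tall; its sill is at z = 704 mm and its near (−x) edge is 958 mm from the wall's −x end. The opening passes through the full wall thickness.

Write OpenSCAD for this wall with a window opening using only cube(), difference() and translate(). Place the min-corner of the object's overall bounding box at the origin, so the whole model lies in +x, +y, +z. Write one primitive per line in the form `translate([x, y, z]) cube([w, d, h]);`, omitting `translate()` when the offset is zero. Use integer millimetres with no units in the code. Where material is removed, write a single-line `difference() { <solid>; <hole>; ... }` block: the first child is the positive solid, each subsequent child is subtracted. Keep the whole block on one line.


difference() { cube([2992, 223, 2740]); translate([958, 0, 704]) cube([1134, 223, 1768]); }


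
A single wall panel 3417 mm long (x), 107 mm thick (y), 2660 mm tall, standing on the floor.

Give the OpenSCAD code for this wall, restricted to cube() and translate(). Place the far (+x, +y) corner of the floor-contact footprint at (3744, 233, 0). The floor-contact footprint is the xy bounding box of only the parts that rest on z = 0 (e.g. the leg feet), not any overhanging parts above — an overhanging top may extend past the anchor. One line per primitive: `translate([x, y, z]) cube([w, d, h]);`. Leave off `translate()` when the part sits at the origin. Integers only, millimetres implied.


translate([327, 126, 0]) cube([3417, 107, 2660]);


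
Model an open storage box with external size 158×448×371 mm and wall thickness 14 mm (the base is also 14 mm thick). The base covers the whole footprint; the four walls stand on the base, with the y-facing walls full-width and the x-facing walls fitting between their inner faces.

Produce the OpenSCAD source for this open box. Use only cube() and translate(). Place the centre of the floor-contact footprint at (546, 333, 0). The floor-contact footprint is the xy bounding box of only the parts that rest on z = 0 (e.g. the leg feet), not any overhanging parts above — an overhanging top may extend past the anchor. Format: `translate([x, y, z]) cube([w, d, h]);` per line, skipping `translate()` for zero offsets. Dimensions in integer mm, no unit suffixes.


translate([467, 109, 0]) cube([158, 448, 14]);
translate([467, 109, 14]) cube([158, 14, 357]);
translate([467, 543, 14]) cube([158, 14, 357]);
translate([467, 123, 14]) cube([14, 420, 357]);
translate([611, 123, 14]) cube([14, 420, 357]);


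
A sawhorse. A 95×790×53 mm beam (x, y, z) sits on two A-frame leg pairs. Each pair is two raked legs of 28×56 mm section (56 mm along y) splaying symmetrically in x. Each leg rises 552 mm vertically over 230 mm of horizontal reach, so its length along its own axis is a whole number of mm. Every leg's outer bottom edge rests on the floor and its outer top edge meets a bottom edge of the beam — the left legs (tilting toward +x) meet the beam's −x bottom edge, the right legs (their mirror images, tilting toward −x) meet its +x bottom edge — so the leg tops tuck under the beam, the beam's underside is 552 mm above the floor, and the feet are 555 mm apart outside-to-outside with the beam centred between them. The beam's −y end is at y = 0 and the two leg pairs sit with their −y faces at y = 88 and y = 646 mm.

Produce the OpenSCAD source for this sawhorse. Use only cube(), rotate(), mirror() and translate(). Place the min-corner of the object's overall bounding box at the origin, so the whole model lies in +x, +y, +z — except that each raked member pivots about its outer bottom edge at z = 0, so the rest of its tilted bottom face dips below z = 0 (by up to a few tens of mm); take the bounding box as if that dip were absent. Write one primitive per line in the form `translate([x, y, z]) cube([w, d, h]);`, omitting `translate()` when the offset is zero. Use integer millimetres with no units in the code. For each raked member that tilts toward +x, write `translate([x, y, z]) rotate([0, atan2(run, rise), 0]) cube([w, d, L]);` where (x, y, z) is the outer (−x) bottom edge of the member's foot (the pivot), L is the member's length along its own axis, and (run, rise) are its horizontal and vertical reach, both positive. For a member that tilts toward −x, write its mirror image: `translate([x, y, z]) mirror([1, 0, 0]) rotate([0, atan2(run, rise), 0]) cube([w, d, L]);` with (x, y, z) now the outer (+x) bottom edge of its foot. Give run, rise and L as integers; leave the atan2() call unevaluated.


translate([230, 0, 552]) cube([95, 790, 53]);
translate([0, 88, 0]) rotate([0, atan2(230, 552), 0]) cube([28, 56, 598]);
translate([555, 88, 0]) mirror([1, 0, 0]) rotate([0, atan2(230, 552), 0]) cube([28, 56, 598]);
translate([0, 646, 0]) rotate([0, atan2(230, 552), 0]) cube([28, 56, 598]);
translate([555, 646, 0]) mirror([1, 0, 0]) rotate([0, atan2(230, 552), 0]) cube([28, 56, 598]);


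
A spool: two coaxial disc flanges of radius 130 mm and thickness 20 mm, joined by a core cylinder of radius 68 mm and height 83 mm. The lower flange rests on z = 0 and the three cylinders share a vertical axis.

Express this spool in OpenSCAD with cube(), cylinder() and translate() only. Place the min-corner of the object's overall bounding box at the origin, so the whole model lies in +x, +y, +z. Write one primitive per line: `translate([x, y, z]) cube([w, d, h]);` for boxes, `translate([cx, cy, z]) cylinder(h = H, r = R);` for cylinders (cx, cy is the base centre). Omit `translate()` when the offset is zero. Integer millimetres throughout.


translate([130, 130, 0]) cylinder(h = 20, r = 130);
translate([130, 130, 20]) cylinder(h = 83, r = 68);
translate([130, 130, 103]) cylinder(h = 20, r = 130);
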